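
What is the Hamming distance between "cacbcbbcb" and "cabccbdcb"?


Comparing "cacbcbbcb" and "cabccbdcb" position by position:
  Position 0: 'c' vs 'c' => same
  Position 1: 'a' vs 'a' => same
  Position 2: 'c' vs 'b' => differ
  Position 3: 'b' vs 'c' => differ
  Position 4: 'c' vs 'c' => same
  Position 5: 'b' vs 'b' => same
  Position 6: 'b' vs 'd' => differ
  Position 7: 'c' vs 'c' => same
  Position 8: 'b' vs 'b' => same
Total differences (Hamming distance): 3

3


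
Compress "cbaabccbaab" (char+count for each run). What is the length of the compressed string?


Input: cbaabccbaab
Runs:
  'c' x 1 => "c1"
  'b' x 1 => "b1"
  'a' x 2 => "a2"
  'b' x 1 => "b1"
  'c' x 2 => "c2"
  'b' x 1 => "b1"
  'a' x 2 => "a2"
  'b' x 1 => "b1"
Compressed: "c1b1a2b1c2b1a2b1"
Compressed length: 16

16


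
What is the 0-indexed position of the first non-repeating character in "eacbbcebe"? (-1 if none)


Input: eacbbcebe
Character frequencies:
  'a': 1
  'b': 3
  'c': 2
  'e': 3
Scanning left to right for freq == 1:
  Position 0 ('e'): freq=3, skip
  Position 1 ('a'): unique! => answer = 1

1


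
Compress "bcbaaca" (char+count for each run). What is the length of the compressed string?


Input: bcbaaca
Runs:
  'b' x 1 => "b1"
  'c' x 1 => "c1"
  'b' x 1 => "b1"
  'a' x 2 => "a2"
  'c' x 1 => "c1"
  'a' x 1 => "a1"
Compressed: "b1c1b1a2c1a1"
Compressed length: 12

12


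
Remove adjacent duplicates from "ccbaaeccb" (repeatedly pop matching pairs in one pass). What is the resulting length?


Input: ccbaaeccb
Stack-based adjacent duplicate removal:
  Read 'c': push. Stack: c
  Read 'c': matches stack top 'c' => pop. Stack: (empty)
  Read 'b': push. Stack: b
  Read 'a': push. Stack: ba
  Read 'a': matches stack top 'a' => pop. Stack: b
  Read 'e': push. Stack: be
  Read 'c': push. Stack: bec
  Read 'c': matches stack top 'c' => pop. Stack: be
  Read 'b': push. Stack: beb
Final stack: "beb" (length 3)

3


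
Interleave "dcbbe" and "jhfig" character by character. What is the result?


Interleaving "dcbbe" and "jhfig":
  Position 0: 'd' from first, 'j' from second => "dj"
  Position 1: 'c' from first, 'h' from second => "ch"
  Position 2: 'b' from first, 'f' from second => "bf"
  Position 3: 'b' from first, 'i' from second => "bi"
  Position 4: 'e' from first, 'g' from second => "eg"
Result: djchbfbieg

djchbfbieg


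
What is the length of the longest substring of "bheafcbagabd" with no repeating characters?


Input: "bheafcbagabd"
Sliding window (track last position of each char):
  Position 0 ('b'): window [0,0] length 1 -- new best
  Position 1 ('h'): window [0,1] length 2 -- new best
  Position 2 ('e'): window [0,2] length 3 -- new best
  Position 3 ('a'): window [0,3] length 4 -- new best
  Position 4 ('f'): window [0,4] length 5 -- new best
  Position 5 ('c'): window [0,5] length 6 -- new best
  Position 6 ('b'): repeat (last at 0), move window start to 1
  Position 6 ('b'): window [1,6] length 6
  Position 7 ('a'): repeat (last at 3), move window start to 4
  Position 7 ('a'): window [4,7] length 4
  Position 8 ('g'): window [4,8] length 5
  Position 9 ('a'): repeat (last at 7), move window start to 8
  Position 9 ('a'): window [8,9] length 2
  Position 10 ('b'): window [8,10] length 3
  Position 11 ('d'): window [8,11] length 4
Longest substring with no repeats: "bheafc" with length 6

6


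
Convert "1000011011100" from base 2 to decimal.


Input: "1000011011100" in base 2
Positional expansion:
  Digit '1' (value 1) x 2^12 = 4096
  Digit '0' (value 0) x 2^11 = 0
  Digit '0' (value 0) x 2^10 = 0
  Digit '0' (value 0) x 2^9 = 0
  Digit '0' (value 0) x 2^8 = 0
  Digit '1' (value 1) x 2^7 = 128
  Digit '1' (value 1) x 2^6 = 64
  Digit '0' (value 0) x 2^5 = 0
  Digit '1' (value 1) x 2^4 = 16
  Digit '1' (value 1) x 2^3 = 8
  Digit '1' (value 1) x 2^2 = 4
  Digit '0' (value 0) x 2^1 = 0
  Digit '0' (value 0) x 2^0 = 0
Sum = 4316

4316


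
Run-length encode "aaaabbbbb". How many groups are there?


Input: aaaabbbbb
Scanning for consecutive runs:
  Group 1: 'a' x 4 (positions 0-3)
  Group 2: 'b' x 5 (positions 4-8)
Total groups: 2

2


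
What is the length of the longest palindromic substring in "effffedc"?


Input: "effffedc"
Checking substrings for palindromes:
  [0:6] "effffe" (len 6) => palindrome
  [1:5] "ffff" (len 4) => palindrome
  [1:4] "fff" (len 3) => palindrome
  [2:5] "fff" (len 3) => palindrome
  [1:3] "ff" (len 2) => palindrome
  [2:4] "ff" (len 2) => palindrome
Longest palindromic substring: "effffe" with length 6

6


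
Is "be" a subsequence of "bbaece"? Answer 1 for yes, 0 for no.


Check if "be" is a subsequence of "bbaece"
Greedy scan:
  Position 0 ('b'): matches sub[0] = 'b'
  Position 1 ('b'): no match needed
  Position 2 ('a'): no match needed
  Position 3 ('e'): matches sub[1] = 'e'
  Position 4 ('c'): no match needed
  Position 5 ('e'): no match needed
All 2 characters matched => is a subsequence

1


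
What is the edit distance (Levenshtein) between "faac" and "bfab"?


Computing edit distance: "faac" -> "bfab"
DP table:
           b    f    a    b
      0    1    2    3    4
  f   1    1    1    2    3
  a   2    2    2    1    2
  a   3    3    3    2    2
  c   4    4    4    3    3
Edit distance = dp[4][4] = 3

3


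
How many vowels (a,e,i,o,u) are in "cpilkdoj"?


Input: cpilkdoj
Checking each character:
  'c' at position 0: consonant
  'p' at position 1: consonant
  'i' at position 2: vowel (running total: 1)
  'l' at position 3: consonant
  'k' at position 4: consonant
  'd' at position 5: consonant
  'o' at position 6: vowel (running total: 2)
  'j' at position 7: consonant
Total vowels: 2

2


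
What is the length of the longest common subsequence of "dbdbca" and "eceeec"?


LCS of "dbdbca" and "eceeec"
DP table:
           e    c    e    e    e    c
      0    0    0    0    0    0    0
  d   0    0    0    0    0    0    0
  b   0    0    0    0    0    0    0
  d   0    0    0    0    0    0    0
  b   0    0    0    0    0    0    0
  c   0    0    1    1    1    1    1
  a   0    0    1    1    1    1    1
LCS length = dp[6][6] = 1

1


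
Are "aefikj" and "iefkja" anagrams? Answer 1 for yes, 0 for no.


Strings: "aefikj", "iefkja"
Sorted first:  aefijk
Sorted second: aefijk
Sorted forms match => anagrams

1


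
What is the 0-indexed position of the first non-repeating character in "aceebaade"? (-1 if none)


Input: aceebaade
Character frequencies:
  'a': 3
  'b': 1
  'c': 1
  'd': 1
  'e': 3
Scanning left to right for freq == 1:
  Position 0 ('a'): freq=3, skip
  Position 1 ('c'): unique! => answer = 1

1


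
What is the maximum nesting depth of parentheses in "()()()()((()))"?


Input: "()()()()((()))"
Tracking depth:
  Position 0 '(': depth becomes 1
  Position 1 ')': depth becomes 0
  Position 2 '(': depth becomes 1
  Position 3 ')': depth becomes 0
  Position 4 '(': depth becomes 1
  Position 5 ')': depth becomes 0
  Position 6 '(': depth becomes 1
  Position 7 ')': depth becomes 0
  Position 8 '(': depth becomes 1
  Position 9 '(': depth becomes 2
  Position 10 '(': depth becomes 3
  Position 11 ')': depth becomes 2
  Position 12 ')': depth becomes 1
  Position 13 ')': depth becomes 0
Maximum depth reached: 3

3


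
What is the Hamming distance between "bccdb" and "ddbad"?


Comparing "bccdb" and "ddbad" position by position:
  Position 0: 'b' vs 'd' => differ
  Position 1: 'c' vs 'd' => differ
  Position 2: 'c' vs 'b' => differ
  Position 3: 'd' vs 'a' => differ
  Position 4: 'b' vs 'd' => differ
Total differences (Hamming distance): 5

5


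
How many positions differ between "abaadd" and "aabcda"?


Comparing "abaadd" and "aabcda" position by position:
  Position 0: 'a' vs 'a' => same
  Position 1: 'b' vs 'a' => DIFFER
  Position 2: 'a' vs 'b' => DIFFER
  Position 3: 'a' vs 'c' => DIFFER
  Position 4: 'd' vs 'd' => same
  Position 5: 'd' vs 'a' => DIFFER
Positions that differ: 4

4


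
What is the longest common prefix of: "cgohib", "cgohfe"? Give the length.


Words: cgohib, cgohfe
  Position 0: all 'c' => match
  Position 1: all 'g' => match
  Position 2: all 'o' => match
  Position 3: all 'h' => match
  Position 4: ('i', 'f') => mismatch, stop
LCP = "cgoh" (length 4)

4


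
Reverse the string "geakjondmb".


Input: geakjondmb
Reading characters right to left:
  Position 9: 'b'
  Position 8: 'm'
  Position 7: 'd'
  Position 6: 'n'
  Position 5: 'o'
  Position 4: 'j'
  Position 3: 'k'
  Position 2: 'a'
  Position 1: 'e'
  Position 0: 'g'
Reversed: bmdnojkaeg

bmdnojkaeg


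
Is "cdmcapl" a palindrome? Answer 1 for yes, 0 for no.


Input: cdmcapl
Reversed: lpacmdc
  Compare pos 0 ('c') with pos 6 ('l'): MISMATCH
  Compare pos 1 ('d') with pos 5 ('p'): MISMATCH
  Compare pos 2 ('m') with pos 4 ('a'): MISMATCH
Result: not a palindrome

0


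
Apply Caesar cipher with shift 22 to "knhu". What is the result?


Caesar cipher: shift "knhu" by 22
  'k' (pos 10) + 22 = pos 6 = 'g'
  'n' (pos 13) + 22 = pos 9 = 'j'
  'h' (pos 7) + 22 = pos 3 = 'd'
  'u' (pos 20) + 22 = pos 16 = 'q'
Result: gjdq

gjdq


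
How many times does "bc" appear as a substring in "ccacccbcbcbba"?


Searching for "bc" in "ccacccbcbcbba"
Scanning each position:
  Position 0: "cc" => no
  Position 1: "ca" => no
  Position 2: "ac" => no
  Position 3: "cc" => no
  Position 4: "cc" => no
  Position 5: "cb" => no
  Position 6: "bc" => MATCH
  Position 7: "cb" => no
  Position 8: "bc" => MATCH
  Position 9: "cb" => no
  Position 10: "bb" => no
  Position 11: "ba" => no
Total occurrences: 2

2


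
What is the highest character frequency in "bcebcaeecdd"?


Input: bcebcaeecdd
Character counts:
  'a': 1
  'b': 2
  'c': 3
  'd': 2
  'e': 3
Maximum frequency: 3

3


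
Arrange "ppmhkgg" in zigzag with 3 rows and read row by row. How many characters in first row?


Zigzag "ppmhkgg" into 3 rows:
Placing characters:
  'p' => row 0
  'p' => row 1
  'm' => row 2
  'h' => row 1
  'k' => row 0
  'g' => row 1
  'g' => row 2
Rows:
  Row 0: "pk"
  Row 1: "phg"
  Row 2: "mg"
First row length: 2

2


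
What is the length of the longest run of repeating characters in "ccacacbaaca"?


Input: "ccacacbaaca"
Scanning for longest run:
  Position 1 ('c'): continues run of 'c', length=2
  Position 2 ('a'): new char, reset run to 1
  Position 3 ('c'): new char, reset run to 1
  Position 4 ('a'): new char, reset run to 1
  Position 5 ('c'): new char, reset run to 1
  Position 6 ('b'): new char, reset run to 1
  Position 7 ('a'): new char, reset run to 1
  Position 8 ('a'): continues run of 'a', length=2
  Position 9 ('c'): new char, reset run to 1
  Position 10 ('a'): new char, reset run to 1
Longest run: 'c' with length 2

2


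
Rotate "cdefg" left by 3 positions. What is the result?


Input: "cdefg", rotate left by 3
First 3 characters: "cde"
Remaining characters: "fg"
Concatenate remaining + first: "fg" + "cde" = "fgcde"

fgcde


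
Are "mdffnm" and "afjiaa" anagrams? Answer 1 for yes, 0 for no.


Strings: "mdffnm", "afjiaa"
Sorted first:  dffmmn
Sorted second: aaafij
Differ at position 0: 'd' vs 'a' => not anagrams

0


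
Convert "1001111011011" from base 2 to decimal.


Input: "1001111011011" in base 2
Positional expansion:
  Digit '1' (value 1) x 2^12 = 4096
  Digit '0' (value 0) x 2^11 = 0
  Digit '0' (value 0) x 2^10 = 0
  Digit '1' (value 1) x 2^9 = 512
  Digit '1' (value 1) x 2^8 = 256
  Digit '1' (value 1) x 2^7 = 128
  Digit '1' (value 1) x 2^6 = 64
  Digit '0' (value 0) x 2^5 = 0
  Digit '1' (value 1) x 2^4 = 16
  Digit '1' (value 1) x 2^3 = 8
  Digit '0' (value 0) x 2^2 = 0
  Digit '1' (value 1) x 2^1 = 2
  Digit '1' (value 1) x 2^0 = 1
Sum = 5083

5083


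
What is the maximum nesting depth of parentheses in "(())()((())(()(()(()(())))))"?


Input: "(())()((())(()(()(()(())))))"
Tracking depth:
  Position 0 '(': depth becomes 1
  Position 1 '(': depth becomes 2
  Position 2 ')': depth becomes 1
  Position 3 ')': depth becomes 0
  Position 4 '(': depth becomes 1
  Position 5 ')': depth becomes 0
  Position 6 '(': depth becomes 1
  Position 7 '(': depth becomes 2
  Position 8 '(': depth becomes 3
  Position 9 ')': depth becomes 2
  Position 10 ')': depth becomes 1
  Position 11 '(': depth becomes 2
  Position 12 '(': depth becomes 3
  Position 13 ')': depth becomes 2
  Position 14 '(': depth becomes 3
  Position 15 '(': depth becomes 4
  Position 16 ')': depth becomes 3
  Position 17 '(': depth becomes 4
  Position 18 '(': depth becomes 5
  Position 19 ')': depth becomes 4
  Position 20 '(': depth becomes 5
  Position 21 '(': depth becomes 6
  Position 22 ')': depth becomes 5
  Position 23 ')': depth becomes 4
  Position 24 ')': depth becomes 3
  Position 25 ')': depth becomes 2
  Position 26 ')': depth becomes 1
  Position 27 ')': depth becomes 0
Maximum depth reached: 6

6


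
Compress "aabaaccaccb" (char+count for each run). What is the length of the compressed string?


Input: aabaaccaccb
Runs:
  'a' x 2 => "a2"
  'b' x 1 => "b1"
  'a' x 2 => "a2"
  'c' x 2 => "c2"
  'a' x 1 => "a1"
  'c' x 2 => "c2"
  'b' x 1 => "b1"
Compressed: "a2b1a2c2a1c2b1"
Compressed length: 14

14


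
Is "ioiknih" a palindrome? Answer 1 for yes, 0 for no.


Input: ioiknih
Reversed: hinkioi
  Compare pos 0 ('i') with pos 6 ('h'): MISMATCH
  Compare pos 1 ('o') with pos 5 ('i'): MISMATCH
  Compare pos 2 ('i') with pos 4 ('n'): MISMATCH
Result: not a palindrome

0


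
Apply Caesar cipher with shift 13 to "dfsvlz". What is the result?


Caesar cipher: shift "dfsvlz" by 13
  'd' (pos 3) + 13 = pos 16 = 'q'
  'f' (pos 5) + 13 = pos 18 = 's'
  's' (pos 18) + 13 = pos 5 = 'f'
  'v' (pos 21) + 13 = pos 8 = 'i'
  'l' (pos 11) + 13 = pos 24 = 'y'
  'z' (pos 25) + 13 = pos 12 = 'm'
Result: qsfiym

qsfiym


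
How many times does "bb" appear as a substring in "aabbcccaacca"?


Searching for "bb" in "aabbcccaacca"
Scanning each position:
  Position 0: "aa" => no
  Position 1: "ab" => no
  Position 2: "bb" => MATCH
  Position 3: "bc" => no
  Position 4: "cc" => no
  Position 5: "cc" => no
  Position 6: "ca" => no
  Position 7: "aa" => no
  Position 8: "ac" => no
  Position 9: "cc" => no
  Position 10: "ca" => no
Total occurrences: 1

1


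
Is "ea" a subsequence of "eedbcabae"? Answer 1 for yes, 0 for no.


Check if "ea" is a subsequence of "eedbcabae"
Greedy scan:
  Position 0 ('e'): matches sub[0] = 'e'
  Position 1 ('e'): no match needed
  Position 2 ('d'): no match needed
  Position 3 ('b'): no match needed
  Position 4 ('c'): no match needed
  Position 5 ('a'): matches sub[1] = 'a'
  Position 6 ('b'): no match needed
  Position 7 ('a'): no match needed
  Position 8 ('e'): no match needed
All 2 characters matched => is a subsequence

1


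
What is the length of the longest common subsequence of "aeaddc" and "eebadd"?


LCS of "aeaddc" and "eebadd"
DP table:
           e    e    b    a    d    d
      0    0    0    0    0    0    0
  a   0    0    0    0    1    1    1
  e   0    1    1    1    1    1    1
  a   0    1    1    1    2    2    2
  d   0    1    1    1    2    3    3
  d   0    1    1    1    2    3    4
  c   0    1    1    1    2    3    4
LCS length = dp[6][6] = 4

4


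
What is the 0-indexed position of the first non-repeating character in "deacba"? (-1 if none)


Input: deacba
Character frequencies:
  'a': 2
  'b': 1
  'c': 1
  'd': 1
  'e': 1
Scanning left to right for freq == 1:
  Position 0 ('d'): unique! => answer = 0

0


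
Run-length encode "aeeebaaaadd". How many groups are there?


Input: aeeebaaaadd
Scanning for consecutive runs:
  Group 1: 'a' x 1 (positions 0-0)
  Group 2: 'e' x 3 (positions 1-3)
  Group 3: 'b' x 1 (positions 4-4)
  Group 4: 'a' x 4 (positions 5-8)
  Group 5: 'd' x 2 (positions 9-10)
Total groups: 5

5


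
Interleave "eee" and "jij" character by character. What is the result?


Interleaving "eee" and "jij":
  Position 0: 'e' from first, 'j' from second => "ej"
  Position 1: 'e' from first, 'i' from second => "ei"
  Position 2: 'e' from first, 'j' from second => "ej"
Result: ejeiej

ejeiej


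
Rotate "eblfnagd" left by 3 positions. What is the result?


Input: "eblfnagd", rotate left by 3
First 3 characters: "ebl"
Remaining characters: "fnagd"
Concatenate remaining + first: "fnagd" + "ebl" = "fnagdebl"

fnagdebl


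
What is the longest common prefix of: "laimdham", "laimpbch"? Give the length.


Words: laimdham, laimpbch
  Position 0: all 'l' => match
  Position 1: all 'a' => match
  Position 2: all 'i' => match
  Position 3: all 'm' => match
  Position 4: ('d', 'p') => mismatch, stop
LCP = "laim" (length 4)

4


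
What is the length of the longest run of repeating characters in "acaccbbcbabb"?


Input: "acaccbbcbabb"
Scanning for longest run:
  Position 1 ('c'): new char, reset run to 1
  Position 2 ('a'): new char, reset run to 1
  Position 3 ('c'): new char, reset run to 1
  Position 4 ('c'): continues run of 'c', length=2
  Position 5 ('b'): new char, reset run to 1
  Position 6 ('b'): continues run of 'b', length=2
  Position 7 ('c'): new char, reset run to 1
  Position 8 ('b'): new char, reset run to 1
  Position 9 ('a'): new char, reset run to 1
  Position 10 ('b'): new char, reset run to 1
  Position 11 ('b'): continues run of 'b', length=2
Longest run: 'c' with length 2

2


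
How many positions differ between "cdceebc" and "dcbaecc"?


Comparing "cdceebc" and "dcbaecc" position by position:
  Position 0: 'c' vs 'd' => DIFFER
  Position 1: 'd' vs 'c' => DIFFER
  Position 2: 'c' vs 'b' => DIFFER
  Position 3: 'e' vs 'a' => DIFFER
  Position 4: 'e' vs 'e' => same
  Position 5: 'b' vs 'c' => DIFFER
  Position 6: 'c' vs 'c' => same
Positions that differ: 5

5


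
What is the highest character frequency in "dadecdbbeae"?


Input: dadecdbbeae
Character counts:
  'a': 2
  'b': 2
  'c': 1
  'd': 3
  'e': 3
Maximum frequency: 3

3


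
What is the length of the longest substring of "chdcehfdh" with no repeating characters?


Input: "chdcehfdh"
Sliding window (track last position of each char):
  Position 0 ('c'): window [0,0] length 1 -- new best
  Position 1 ('h'): window [0,1] length 2 -- new best
  Position 2 ('d'): window [0,2] length 3 -- new best
  Position 3 ('c'): repeat (last at 0), move window start to 1
  Position 3 ('c'): window [1,3] length 3
  Position 4 ('e'): window [1,4] length 4 -- new best
  Position 5 ('h'): repeat (last at 1), move window start to 2
  Position 5 ('h'): window [2,5] length 4
  Position 6 ('f'): window [2,6] length 5 -- new best
  Position 7 ('d'): repeat (last at 2), move window start to 3
  Position 7 ('d'): window [3,7] length 5
  Position 8 ('h'): repeat (last at 5), move window start to 6
  Position 8 ('h'): window [6,8] length 3
Longest substring with no repeats: "dcehf" with length 5

5


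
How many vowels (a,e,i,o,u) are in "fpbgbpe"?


Input: fpbgbpe
Checking each character:
  'f' at position 0: consonant
  'p' at position 1: consonant
  'b' at position 2: consonant
  'g' at position 3: consonant
  'b' at position 4: consonant
  'p' at position 5: consonant
  'e' at position 6: vowel (running total: 1)
Total vowels: 1

1


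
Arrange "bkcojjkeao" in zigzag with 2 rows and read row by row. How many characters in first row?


Zigzag "bkcojjkeao" into 2 rows:
Placing characters:
  'b' => row 0
  'k' => row 1
  'c' => row 0
  'o' => row 1
  'j' => row 0
  'j' => row 1
  'k' => row 0
  'e' => row 1
  'a' => row 0
  'o' => row 1
Rows:
  Row 0: "bcjka"
  Row 1: "kojeo"
First row length: 5

5


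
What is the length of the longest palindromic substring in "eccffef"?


Input: "eccffef"
Checking substrings for palindromes:
  [4:7] "fef" (len 3) => palindrome
  [1:3] "cc" (len 2) => palindrome
  [3:5] "ff" (len 2) => palindrome
Longest palindromic substring: "fef" with length 3

3


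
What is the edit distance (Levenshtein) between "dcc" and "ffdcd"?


Computing edit distance: "dcc" -> "ffdcd"
DP table:
           f    f    d    c    d
      0    1    2    3    4    5
  d   1    1    2    2    3    4
  c   2    2    2    3    2    3
  c   3    3    3    3    3    3
Edit distance = dp[3][5] = 3

3


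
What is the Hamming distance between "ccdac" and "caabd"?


Comparing "ccdac" and "caabd" position by position:
  Position 0: 'c' vs 'c' => same
  Position 1: 'c' vs 'a' => differ
  Position 2: 'd' vs 'a' => differ
  Position 3: 'a' vs 'b' => differ
  Position 4: 'c' vs 'd' => differ
Total differences (Hamming distance): 4

4


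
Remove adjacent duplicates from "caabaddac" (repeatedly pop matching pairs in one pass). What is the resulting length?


Input: caabaddac
Stack-based adjacent duplicate removal:
  Read 'c': push. Stack: c
  Read 'a': push. Stack: ca
  Read 'a': matches stack top 'a' => pop. Stack: c
  Read 'b': push. Stack: cb
  Read 'a': push. Stack: cba
  Read 'd': push. Stack: cbad
  Read 'd': matches stack top 'd' => pop. Stack: cba
  Read 'a': matches stack top 'a' => pop. Stack: cb
  Read 'c': push. Stack: cbc
Final stack: "cbc" (length 3)

3


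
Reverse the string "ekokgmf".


Input: ekokgmf
Reading characters right to left:
  Position 6: 'f'
  Position 5: 'm'
  Position 4: 'g'
  Position 3: 'k'
  Position 2: 'o'
  Position 1: 'k'
  Position 0: 'e'
Reversed: fmgkoke

fmgkoke


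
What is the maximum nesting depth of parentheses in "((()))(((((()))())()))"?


Input: "((()))(((((()))())()))"
Tracking depth:
  Position 0 '(': depth becomes 1
  Position 1 '(': depth becomes 2
  Position 2 '(': depth becomes 3
  Position 3 ')': depth becomes 2
  Position 4 ')': depth becomes 1
  Position 5 ')': depth becomes 0
  Position 6 '(': depth becomes 1
  Position 7 '(': depth becomes 2
  Position 8 '(': depth becomes 3
  Position 9 '(': depth becomes 4
  Position 10 '(': depth becomes 5
  Position 11 '(': depth becomes 6
  Position 12 ')': depth becomes 5
  Position 13 ')': depth becomes 4
  Position 14 ')': depth becomes 3
  Position 15 '(': depth becomes 4
  Position 16 ')': depth becomes 3
  Position 17 ')': depth becomes 2
  Position 18 '(': depth becomes 3
  Position 19 ')': depth becomes 2
  Position 20 ')': depth becomes 1
  Position 21 ')': depth becomes 0
Maximum depth reached: 6

6


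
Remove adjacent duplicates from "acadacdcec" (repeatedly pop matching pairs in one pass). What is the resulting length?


Input: acadacdcec
Stack-based adjacent duplicate removal:
  Read 'a': push. Stack: a
  Read 'c': push. Stack: ac
  Read 'a': push. Stack: aca
  Read 'd': push. Stack: acad
  Read 'a': push. Stack: acada
  Read 'c': push. Stack: acadac
  Read 'd': push. Stack: acadacd
  Read 'c': push. Stack: acadacdc
  Read 'e': push. Stack: acadacdce
  Read 'c': push. Stack: acadacdcec
Final stack: "acadacdcec" (length 10)

10


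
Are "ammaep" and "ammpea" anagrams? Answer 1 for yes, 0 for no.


Strings: "ammaep", "ammpea"
Sorted first:  aaemmp
Sorted second: aaemmp
Sorted forms match => anagrams

1


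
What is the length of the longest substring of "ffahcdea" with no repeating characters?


Input: "ffahcdea"
Sliding window (track last position of each char):
  Position 0 ('f'): window [0,0] length 1 -- new best
  Position 1 ('f'): repeat (last at 0), move window start to 1
  Position 1 ('f'): window [1,1] length 1
  Position 2 ('a'): window [1,2] length 2 -- new best
  Position 3 ('h'): window [1,3] length 3 -- new best
  Position 4 ('c'): window [1,4] length 4 -- new best
  Position 5 ('d'): window [1,5] length 5 -- new best
  Position 6 ('e'): window [1,6] length 6 -- new best
  Position 7 ('a'): repeat (last at 2), move window start to 3
  Position 7 ('a'): window [3,7] length 5
Longest substring with no repeats: "fahcde" with length 6

6


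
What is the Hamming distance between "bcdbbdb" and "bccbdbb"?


Comparing "bcdbbdb" and "bccbdbb" position by position:
  Position 0: 'b' vs 'b' => same
  Position 1: 'c' vs 'c' => same
  Position 2: 'd' vs 'c' => differ
  Position 3: 'b' vs 'b' => same
  Position 4: 'b' vs 'd' => differ
  Position 5: 'd' vs 'b' => differ
  Position 6: 'b' vs 'b' => same
Total differences (Hamming distance): 3

3


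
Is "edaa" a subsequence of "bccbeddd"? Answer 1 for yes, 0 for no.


Check if "edaa" is a subsequence of "bccbeddd"
Greedy scan:
  Position 0 ('b'): no match needed
  Position 1 ('c'): no match needed
  Position 2 ('c'): no match needed
  Position 3 ('b'): no match needed
  Position 4 ('e'): matches sub[0] = 'e'
  Position 5 ('d'): matches sub[1] = 'd'
  Position 6 ('d'): no match needed
  Position 7 ('d'): no match needed
Only matched 2/4 characters => not a subsequence

0


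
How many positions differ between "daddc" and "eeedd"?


Comparing "daddc" and "eeedd" position by position:
  Position 0: 'd' vs 'e' => DIFFER
  Position 1: 'a' vs 'e' => DIFFER
  Position 2: 'd' vs 'e' => DIFFER
  Position 3: 'd' vs 'd' => same
  Position 4: 'c' vs 'd' => DIFFER
Positions that differ: 4

4


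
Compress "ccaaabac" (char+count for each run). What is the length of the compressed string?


Input: ccaaabac
Runs:
  'c' x 2 => "c2"
  'a' x 3 => "a3"
  'b' x 1 => "b1"
  'a' x 1 => "a1"
  'c' x 1 => "c1"
Compressed: "c2a3b1a1c1"
Compressed length: 10

10


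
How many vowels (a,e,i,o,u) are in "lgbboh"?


Input: lgbboh
Checking each character:
  'l' at position 0: consonant
  'g' at position 1: consonant
  'b' at position 2: consonant
  'b' at position 3: consonant
  'o' at position 4: vowel (running total: 1)
  'h' at position 5: consonant
Total vowels: 1

1


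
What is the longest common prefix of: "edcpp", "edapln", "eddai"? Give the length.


Words: edcpp, edapln, eddai
  Position 0: all 'e' => match
  Position 1: all 'd' => match
  Position 2: ('c', 'a', 'd') => mismatch, stop
LCP = "ed" (length 2)

2


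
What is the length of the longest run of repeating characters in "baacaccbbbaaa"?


Input: "baacaccbbbaaa"
Scanning for longest run:
  Position 1 ('a'): new char, reset run to 1
  Position 2 ('a'): continues run of 'a', length=2
  Position 3 ('c'): new char, reset run to 1
  Position 4 ('a'): new char, reset run to 1
  Position 5 ('c'): new char, reset run to 1
  Position 6 ('c'): continues run of 'c', length=2
  Position 7 ('b'): new char, reset run to 1
  Position 8 ('b'): continues run of 'b', length=2
  Position 9 ('b'): continues run of 'b', length=3
  Position 10 ('a'): new char, reset run to 1
  Position 11 ('a'): continues run of 'a', length=2
  Position 12 ('a'): continues run of 'a', length=3
Longest run: 'b' with length 3

3


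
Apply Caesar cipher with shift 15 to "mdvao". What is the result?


Caesar cipher: shift "mdvao" by 15
  'm' (pos 12) + 15 = pos 1 = 'b'
  'd' (pos 3) + 15 = pos 18 = 's'
  'v' (pos 21) + 15 = pos 10 = 'k'
  'a' (pos 0) + 15 = pos 15 = 'p'
  'o' (pos 14) + 15 = pos 3 = 'd'
Result: bskpd

bskpd


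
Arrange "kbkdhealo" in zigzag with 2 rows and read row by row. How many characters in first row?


Zigzag "kbkdhealo" into 2 rows:
Placing characters:
  'k' => row 0
  'b' => row 1
  'k' => row 0
  'd' => row 1
  'h' => row 0
  'e' => row 1
  'a' => row 0
  'l' => row 1
  'o' => row 0
Rows:
  Row 0: "kkhao"
  Row 1: "bdel"
First row length: 5

5


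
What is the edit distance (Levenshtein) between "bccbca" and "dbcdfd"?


Computing edit distance: "bccbca" -> "dbcdfd"
DP table:
           d    b    c    d    f    d
      0    1    2    3    4    5    6
  b   1    1    1    2    3    4    5
  c   2    2    2    1    2    3    4
  c   3    3    3    2    2    3    4
  b   4    4    3    3    3    3    4
  c   5    5    4    3    4    4    4
  a   6    6    5    4    4    5    5
Edit distance = dp[6][6] = 5

5


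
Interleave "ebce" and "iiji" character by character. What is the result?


Interleaving "ebce" and "iiji":
  Position 0: 'e' from first, 'i' from second => "ei"
  Position 1: 'b' from first, 'i' from second => "bi"
  Position 2: 'c' from first, 'j' from second => "cj"
  Position 3: 'e' from first, 'i' from second => "ei"
Result: eibicjei

eibicjei


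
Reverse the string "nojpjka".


Input: nojpjka
Reading characters right to left:
  Position 6: 'a'
  Position 5: 'k'
  Position 4: 'j'
  Position 3: 'p'
  Position 2: 'j'
  Position 1: 'o'
  Position 0: 'n'
Reversed: akjpjon

akjpjon


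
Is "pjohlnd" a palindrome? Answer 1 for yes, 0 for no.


Input: pjohlnd
Reversed: dnlhojp
  Compare pos 0 ('p') with pos 6 ('d'): MISMATCH
  Compare pos 1 ('j') with pos 5 ('n'): MISMATCH
  Compare pos 2 ('o') with pos 4 ('l'): MISMATCH
Result: not a palindrome

0


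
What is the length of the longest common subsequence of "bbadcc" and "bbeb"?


LCS of "bbadcc" and "bbeb"
DP table:
           b    b    e    b
      0    0    0    0    0
  b   0    1    1    1    1
  b   0    1    2    2    2
  a   0    1    2    2    2
  d   0    1    2    2    2
  c   0    1    2    2    2
  c   0    1    2    2    2
LCS length = dp[6][4] = 2

2


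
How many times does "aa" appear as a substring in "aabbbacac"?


Searching for "aa" in "aabbbacac"
Scanning each position:
  Position 0: "aa" => MATCH
  Position 1: "ab" => no
  Position 2: "bb" => no
  Position 3: "bb" => no
  Position 4: "ba" => no
  Position 5: "ac" => no
  Position 6: "ca" => no
  Position 7: "ac" => no
Total occurrences: 1

1


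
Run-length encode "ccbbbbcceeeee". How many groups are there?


Input: ccbbbbcceeeee
Scanning for consecutive runs:
  Group 1: 'c' x 2 (positions 0-1)
  Group 2: 'b' x 4 (positions 2-5)
  Group 3: 'c' x 2 (positions 6-7)
  Group 4: 'e' x 5 (positions 8-12)
Total groups: 4

4


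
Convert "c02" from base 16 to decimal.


Input: "c02" in base 16
Positional expansion:
  Digit 'c' (value 12) x 16^2 = 3072
  Digit '0' (value 0) x 16^1 = 0
  Digit '2' (value 2) x 16^0 = 2
Sum = 3074

3074


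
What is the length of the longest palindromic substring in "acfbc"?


Input: "acfbc"
Checking substrings for palindromes:
  No multi-char palindromic substrings found
Longest palindromic substring: "a" with length 1

1


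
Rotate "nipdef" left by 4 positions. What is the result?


Input: "nipdef", rotate left by 4
First 4 characters: "nipd"
Remaining characters: "ef"
Concatenate remaining + first: "ef" + "nipd" = "efnipd"

efnipd


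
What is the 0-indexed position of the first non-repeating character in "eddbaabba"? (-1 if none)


Input: eddbaabba
Character frequencies:
  'a': 3
  'b': 3
  'd': 2
  'e': 1
Scanning left to right for freq == 1:
  Position 0 ('e'): unique! => answer = 0

0


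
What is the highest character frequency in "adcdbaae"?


Input: adcdbaae
Character counts:
  'a': 3
  'b': 1
  'c': 1
  'd': 2
  'e': 1
Maximum frequency: 3

3


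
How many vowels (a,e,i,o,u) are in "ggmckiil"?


Input: ggmckiil
Checking each character:
  'g' at position 0: consonant
  'g' at position 1: consonant
  'm' at position 2: consonant
  'c' at position 3: consonant
  'k' at position 4: consonant
  'i' at position 5: vowel (running total: 1)
  'i' at position 6: vowel (running total: 2)
  'l' at position 7: consonant
Total vowels: 2

2


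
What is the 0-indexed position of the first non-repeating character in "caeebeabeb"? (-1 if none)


Input: caeebeabeb
Character frequencies:
  'a': 2
  'b': 3
  'c': 1
  'e': 4
Scanning left to right for freq == 1:
  Position 0 ('c'): unique! => answer = 0

0


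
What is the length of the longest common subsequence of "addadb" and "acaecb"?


LCS of "addadb" and "acaecb"
DP table:
           a    c    a    e    c    b
      0    0    0    0    0    0    0
  a   0    1    1    1    1    1    1
  d   0    1    1    1    1    1    1
  d   0    1    1    1    1    1    1
  a   0    1    1    2    2    2    2
  d   0    1    1    2    2    2    2
  b   0    1    1    2    2    2    3
LCS length = dp[6][6] = 3

3


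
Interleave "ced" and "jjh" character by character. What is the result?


Interleaving "ced" and "jjh":
  Position 0: 'c' from first, 'j' from second => "cj"
  Position 1: 'e' from first, 'j' from second => "ej"
  Position 2: 'd' from first, 'h' from second => "dh"
Result: cjejdh

cjejdh


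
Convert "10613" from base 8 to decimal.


Input: "10613" in base 8
Positional expansion:
  Digit '1' (value 1) x 8^4 = 4096
  Digit '0' (value 0) x 8^3 = 0
  Digit '6' (value 6) x 8^2 = 384
  Digit '1' (value 1) x 8^1 = 8
  Digit '3' (value 3) x 8^0 = 3
Sum = 4491

4491


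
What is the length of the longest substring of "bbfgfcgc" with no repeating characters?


Input: "bbfgfcgc"
Sliding window (track last position of each char):
  Position 0 ('b'): window [0,0] length 1 -- new best
  Position 1 ('b'): repeat (last at 0), move window start to 1
  Position 1 ('b'): window [1,1] length 1
  Position 2 ('f'): window [1,2] length 2 -- new best
  Position 3 ('g'): window [1,3] length 3 -- new best
  Position 4 ('f'): repeat (last at 2), move window start to 3
  Position 4 ('f'): window [3,4] length 2
  Position 5 ('c'): window [3,5] length 3
  Position 6 ('g'): repeat (last at 3), move window start to 4
  Position 6 ('g'): window [4,6] length 3
  Position 7 ('c'): repeat (last at 5), move window start to 6
  Position 7 ('c'): window [6,7] length 2
Longest substring with no repeats: "bfg" with length 3

3


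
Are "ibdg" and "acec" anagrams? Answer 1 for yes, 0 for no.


Strings: "ibdg", "acec"
Sorted first:  bdgi
Sorted second: acce
Differ at position 0: 'b' vs 'a' => not anagrams

0


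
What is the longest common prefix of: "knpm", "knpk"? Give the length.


Words: knpm, knpk
  Position 0: all 'k' => match
  Position 1: all 'n' => match
  Position 2: all 'p' => match
  Position 3: ('m', 'k') => mismatch, stop
LCP = "knp" (length 3)

3


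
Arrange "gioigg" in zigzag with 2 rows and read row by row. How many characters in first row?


Zigzag "gioigg" into 2 rows:
Placing characters:
  'g' => row 0
  'i' => row 1
  'o' => row 0
  'i' => row 1
  'g' => row 0
  'g' => row 1
Rows:
  Row 0: "gog"
  Row 1: "iig"
First row length: 3

3


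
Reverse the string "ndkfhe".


Input: ndkfhe
Reading characters right to left:
  Position 5: 'e'
  Position 4: 'h'
  Position 3: 'f'
  Position 2: 'k'
  Position 1: 'd'
  Position 0: 'n'
Reversed: ehfkdn

ehfkdn


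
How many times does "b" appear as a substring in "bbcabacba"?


Searching for "b" in "bbcabacba"
Scanning each position:
  Position 0: "b" => MATCH
  Position 1: "b" => MATCH
  Position 2: "c" => no
  Position 3: "a" => no
  Position 4: "b" => MATCH
  Position 5: "a" => no
  Position 6: "c" => no
  Position 7: "b" => MATCH
  Position 8: "a" => no
Total occurrences: 4

4


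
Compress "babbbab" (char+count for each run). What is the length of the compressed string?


Input: babbbab
Runs:
  'b' x 1 => "b1"
  'a' x 1 => "a1"
  'b' x 3 => "b3"
  'a' x 1 => "a1"
  'b' x 1 => "b1"
Compressed: "b1a1b3a1b1"
Compressed length: 10

10


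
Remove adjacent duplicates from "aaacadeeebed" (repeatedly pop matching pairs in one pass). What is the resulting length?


Input: aaacadeeebed
Stack-based adjacent duplicate removal:
  Read 'a': push. Stack: a
  Read 'a': matches stack top 'a' => pop. Stack: (empty)
  Read 'a': push. Stack: a
  Read 'c': push. Stack: ac
  Read 'a': push. Stack: aca
  Read 'd': push. Stack: acad
  Read 'e': push. Stack: acade
  Read 'e': matches stack top 'e' => pop. Stack: acad
  Read 'e': push. Stack: acade
  Read 'b': push. Stack: acadeb
  Read 'e': push. Stack: acadebe
  Read 'd': push. Stack: acadebed
Final stack: "acadebed" (length 8)

8


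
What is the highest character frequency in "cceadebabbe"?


Input: cceadebabbe
Character counts:
  'a': 2
  'b': 3
  'c': 2
  'd': 1
  'e': 3
Maximum frequency: 3

3


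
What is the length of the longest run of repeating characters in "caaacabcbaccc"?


Input: "caaacabcbaccc"
Scanning for longest run:
  Position 1 ('a'): new char, reset run to 1
  Position 2 ('a'): continues run of 'a', length=2
  Position 3 ('a'): continues run of 'a', length=3
  Position 4 ('c'): new char, reset run to 1
  Position 5 ('a'): new char, reset run to 1
  Position 6 ('b'): new char, reset run to 1
  Position 7 ('c'): new char, reset run to 1
  Position 8 ('b'): new char, reset run to 1
  Position 9 ('a'): new char, reset run to 1
  Position 10 ('c'): new char, reset run to 1
  Position 11 ('c'): continues run of 'c', length=2
  Position 12 ('c'): continues run of 'c', length=3
Longest run: 'a' with length 3

3


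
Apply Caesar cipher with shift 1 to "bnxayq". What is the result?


Caesar cipher: shift "bnxayq" by 1
  'b' (pos 1) + 1 = pos 2 = 'c'
  'n' (pos 13) + 1 = pos 14 = 'o'
  'x' (pos 23) + 1 = pos 24 = 'y'
  'a' (pos 0) + 1 = pos 1 = 'b'
  'y' (pos 24) + 1 = pos 25 = 'z'
  'q' (pos 16) + 1 = pos 17 = 'r'
Result: coybzr

coybzr


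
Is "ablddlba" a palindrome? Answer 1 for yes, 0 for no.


Input: ablddlba
Reversed: ablddlba
  Compare pos 0 ('a') with pos 7 ('a'): match
  Compare pos 1 ('b') with pos 6 ('b'): match
  Compare pos 2 ('l') with pos 5 ('l'): match
  Compare pos 3 ('d') with pos 4 ('d'): match
Result: palindrome

1


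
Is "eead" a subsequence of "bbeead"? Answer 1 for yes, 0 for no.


Check if "eead" is a subsequence of "bbeead"
Greedy scan:
  Position 0 ('b'): no match needed
  Position 1 ('b'): no match needed
  Position 2 ('e'): matches sub[0] = 'e'
  Position 3 ('e'): matches sub[1] = 'e'
  Position 4 ('a'): matches sub[2] = 'a'
  Position 5 ('d'): matches sub[3] = 'd'
All 4 characters matched => is a subsequence

1


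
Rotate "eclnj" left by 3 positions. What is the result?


Input: "eclnj", rotate left by 3
First 3 characters: "ecl"
Remaining characters: "nj"
Concatenate remaining + first: "nj" + "ecl" = "njecl"

njecl


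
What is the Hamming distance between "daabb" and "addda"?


Comparing "daabb" and "addda" position by position:
  Position 0: 'd' vs 'a' => differ
  Position 1: 'a' vs 'd' => differ
  Position 2: 'a' vs 'd' => differ
  Position 3: 'b' vs 'd' => differ
  Position 4: 'b' vs 'a' => differ
Total differences (Hamming distance): 5

5


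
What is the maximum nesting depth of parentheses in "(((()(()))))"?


Input: "(((()(()))))"
Tracking depth:
  Position 0 '(': depth becomes 1
  Position 1 '(': depth becomes 2
  Position 2 '(': depth becomes 3
  Position 3 '(': depth becomes 4
  Position 4 ')': depth becomes 3
  Position 5 '(': depth becomes 4
  Position 6 '(': depth becomes 5
  Position 7 ')': depth becomes 4
  Position 8 ')': depth becomes 3
  Position 9 ')': depth becomes 2
  Position 10 ')': depth becomes 1
  Position 11 ')': depth becomes 0
Maximum depth reached: 5

5


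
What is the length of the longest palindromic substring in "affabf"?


Input: "affabf"
Checking substrings for palindromes:
  [0:4] "affa" (len 4) => palindrome
  [1:3] "ff" (len 2) => palindrome
Longest palindromic substring: "affa" with length 4

4


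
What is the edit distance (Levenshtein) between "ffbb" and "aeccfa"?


Computing edit distance: "ffbb" -> "aeccfa"
DP table:
           a    e    c    c    f    a
      0    1    2    3    4    5    6
  f   1    1    2    3    4    4    5
  f   2    2    2    3    4    4    5
  b   3    3    3    3    4    5    5
  b   4    4    4    4    4    5    6
Edit distance = dp[4][6] = 6

6


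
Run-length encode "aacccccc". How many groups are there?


Input: aacccccc
Scanning for consecutive runs:
  Group 1: 'a' x 2 (positions 0-1)
  Group 2: 'c' x 6 (positions 2-7)
Total groups: 2

2


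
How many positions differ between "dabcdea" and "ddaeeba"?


Comparing "dabcdea" and "ddaeeba" position by position:
  Position 0: 'd' vs 'd' => same
  Position 1: 'a' vs 'd' => DIFFER
  Position 2: 'b' vs 'a' => DIFFER
  Position 3: 'c' vs 'e' => DIFFER
  Position 4: 'd' vs 'e' => DIFFER
  Position 5: 'e' vs 'b' => DIFFER
  Position 6: 'a' vs 'a' => same
Positions that differ: 5

5


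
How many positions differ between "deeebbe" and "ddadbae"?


Comparing "deeebbe" and "ddadbae" position by position:
  Position 0: 'd' vs 'd' => same
  Position 1: 'e' vs 'd' => DIFFER
  Position 2: 'e' vs 'a' => DIFFER
  Position 3: 'e' vs 'd' => DIFFER
  Position 4: 'b' vs 'b' => same
  Position 5: 'b' vs 'a' => DIFFER
  Position 6: 'e' vs 'e' => same
Positions that differ: 4

4
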